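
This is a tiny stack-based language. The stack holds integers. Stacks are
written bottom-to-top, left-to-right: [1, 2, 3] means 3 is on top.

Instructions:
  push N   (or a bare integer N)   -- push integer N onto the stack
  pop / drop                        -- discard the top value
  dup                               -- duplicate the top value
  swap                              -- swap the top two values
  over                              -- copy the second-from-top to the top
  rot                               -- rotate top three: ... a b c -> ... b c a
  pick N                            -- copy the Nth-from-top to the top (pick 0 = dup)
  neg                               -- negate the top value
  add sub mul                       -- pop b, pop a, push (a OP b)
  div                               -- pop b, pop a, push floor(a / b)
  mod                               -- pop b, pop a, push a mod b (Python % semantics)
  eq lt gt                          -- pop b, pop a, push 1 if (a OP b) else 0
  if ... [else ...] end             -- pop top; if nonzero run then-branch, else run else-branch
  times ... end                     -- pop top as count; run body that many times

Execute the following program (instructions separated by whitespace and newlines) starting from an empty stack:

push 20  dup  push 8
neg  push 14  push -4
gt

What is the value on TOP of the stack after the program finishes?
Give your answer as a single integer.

After 'push 20': [20]
After 'dup': [20, 20]
After 'push 8': [20, 20, 8]
After 'neg': [20, 20, -8]
After 'push 14': [20, 20, -8, 14]
After 'push -4': [20, 20, -8, 14, -4]
After 'gt': [20, 20, -8, 1]

Answer: 1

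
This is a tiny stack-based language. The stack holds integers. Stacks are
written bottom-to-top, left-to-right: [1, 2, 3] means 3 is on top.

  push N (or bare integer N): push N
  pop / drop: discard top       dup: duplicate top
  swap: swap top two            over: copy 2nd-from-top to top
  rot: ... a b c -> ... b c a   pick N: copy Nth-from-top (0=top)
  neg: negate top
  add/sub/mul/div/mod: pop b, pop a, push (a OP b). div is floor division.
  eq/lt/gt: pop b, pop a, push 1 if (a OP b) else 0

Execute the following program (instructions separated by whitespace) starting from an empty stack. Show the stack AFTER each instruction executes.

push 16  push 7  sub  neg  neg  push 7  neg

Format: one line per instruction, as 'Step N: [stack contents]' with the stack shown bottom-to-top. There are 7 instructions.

Step 1: [16]
Step 2: [16, 7]
Step 3: [9]
Step 4: [-9]
Step 5: [9]
Step 6: [9, 7]
Step 7: [9, -7]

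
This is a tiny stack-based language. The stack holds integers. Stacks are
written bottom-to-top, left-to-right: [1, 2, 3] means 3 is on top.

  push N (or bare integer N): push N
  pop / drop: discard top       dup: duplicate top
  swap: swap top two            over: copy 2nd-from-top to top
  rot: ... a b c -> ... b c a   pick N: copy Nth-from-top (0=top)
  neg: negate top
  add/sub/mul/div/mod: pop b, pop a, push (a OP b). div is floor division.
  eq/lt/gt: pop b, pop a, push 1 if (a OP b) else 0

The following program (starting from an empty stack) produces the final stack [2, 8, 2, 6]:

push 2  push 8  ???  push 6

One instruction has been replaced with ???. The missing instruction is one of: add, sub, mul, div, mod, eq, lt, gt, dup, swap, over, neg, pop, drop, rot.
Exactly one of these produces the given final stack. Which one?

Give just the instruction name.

Answer: over

Derivation:
Stack before ???: [2, 8]
Stack after ???:  [2, 8, 2]
The instruction that transforms [2, 8] -> [2, 8, 2] is: over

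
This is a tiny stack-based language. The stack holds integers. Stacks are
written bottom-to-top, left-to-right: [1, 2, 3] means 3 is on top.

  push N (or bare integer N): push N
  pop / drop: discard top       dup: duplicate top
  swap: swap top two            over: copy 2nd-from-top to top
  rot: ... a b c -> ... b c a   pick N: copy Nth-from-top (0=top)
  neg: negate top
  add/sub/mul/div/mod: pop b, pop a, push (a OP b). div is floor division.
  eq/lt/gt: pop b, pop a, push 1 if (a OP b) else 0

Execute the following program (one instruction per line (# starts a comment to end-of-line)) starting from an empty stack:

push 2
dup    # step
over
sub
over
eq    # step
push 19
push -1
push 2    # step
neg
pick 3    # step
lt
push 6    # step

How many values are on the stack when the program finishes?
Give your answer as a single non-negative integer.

After 'push 2': stack = [2] (depth 1)
After 'dup': stack = [2, 2] (depth 2)
After 'over': stack = [2, 2, 2] (depth 3)
After 'sub': stack = [2, 0] (depth 2)
After 'over': stack = [2, 0, 2] (depth 3)
After 'eq': stack = [2, 0] (depth 2)
After 'push 19': stack = [2, 0, 19] (depth 3)
After 'push -1': stack = [2, 0, 19, -1] (depth 4)
After 'push 2': stack = [2, 0, 19, -1, 2] (depth 5)
After 'neg': stack = [2, 0, 19, -1, -2] (depth 5)
After 'pick 3': stack = [2, 0, 19, -1, -2, 0] (depth 6)
After 'lt': stack = [2, 0, 19, -1, 1] (depth 5)
After 'push 6': stack = [2, 0, 19, -1, 1, 6] (depth 6)

Answer: 6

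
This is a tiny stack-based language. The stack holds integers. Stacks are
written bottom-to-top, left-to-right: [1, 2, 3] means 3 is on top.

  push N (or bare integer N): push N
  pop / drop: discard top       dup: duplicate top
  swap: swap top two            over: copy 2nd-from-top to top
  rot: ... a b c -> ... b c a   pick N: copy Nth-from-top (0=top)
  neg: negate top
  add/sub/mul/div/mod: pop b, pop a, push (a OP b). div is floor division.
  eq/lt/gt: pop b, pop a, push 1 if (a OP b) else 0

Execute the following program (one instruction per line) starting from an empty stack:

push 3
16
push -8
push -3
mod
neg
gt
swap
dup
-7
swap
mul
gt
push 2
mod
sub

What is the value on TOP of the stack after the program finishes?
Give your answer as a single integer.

After 'push 3': [3]
After 'push 16': [3, 16]
After 'push -8': [3, 16, -8]
After 'push -3': [3, 16, -8, -3]
After 'mod': [3, 16, -2]
After 'neg': [3, 16, 2]
After 'gt': [3, 1]
After 'swap': [1, 3]
After 'dup': [1, 3, 3]
After 'push -7': [1, 3, 3, -7]
After 'swap': [1, 3, -7, 3]
After 'mul': [1, 3, -21]
After 'gt': [1, 1]
After 'push 2': [1, 1, 2]
After 'mod': [1, 1]
After 'sub': [0]

Answer: 0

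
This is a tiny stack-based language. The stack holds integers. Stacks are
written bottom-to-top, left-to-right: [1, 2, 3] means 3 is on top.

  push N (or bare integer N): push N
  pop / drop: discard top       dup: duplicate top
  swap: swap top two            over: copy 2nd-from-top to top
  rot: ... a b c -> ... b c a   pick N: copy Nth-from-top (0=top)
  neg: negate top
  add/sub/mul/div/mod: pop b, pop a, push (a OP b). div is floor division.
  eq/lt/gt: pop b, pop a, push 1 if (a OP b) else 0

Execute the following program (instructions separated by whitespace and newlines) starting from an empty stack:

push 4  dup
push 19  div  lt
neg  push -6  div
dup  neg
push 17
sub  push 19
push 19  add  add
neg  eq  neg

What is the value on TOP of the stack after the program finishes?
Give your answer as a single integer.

After 'push 4': [4]
After 'dup': [4, 4]
After 'push 19': [4, 4, 19]
After 'div': [4, 0]
After 'lt': [0]
After 'neg': [0]
After 'push -6': [0, -6]
After 'div': [0]
After 'dup': [0, 0]
After 'neg': [0, 0]
After 'push 17': [0, 0, 17]
After 'sub': [0, -17]
After 'push 19': [0, -17, 19]
After 'push 19': [0, -17, 19, 19]
After 'add': [0, -17, 38]
After 'add': [0, 21]
After 'neg': [0, -21]
After 'eq': [0]
After 'neg': [0]

Answer: 0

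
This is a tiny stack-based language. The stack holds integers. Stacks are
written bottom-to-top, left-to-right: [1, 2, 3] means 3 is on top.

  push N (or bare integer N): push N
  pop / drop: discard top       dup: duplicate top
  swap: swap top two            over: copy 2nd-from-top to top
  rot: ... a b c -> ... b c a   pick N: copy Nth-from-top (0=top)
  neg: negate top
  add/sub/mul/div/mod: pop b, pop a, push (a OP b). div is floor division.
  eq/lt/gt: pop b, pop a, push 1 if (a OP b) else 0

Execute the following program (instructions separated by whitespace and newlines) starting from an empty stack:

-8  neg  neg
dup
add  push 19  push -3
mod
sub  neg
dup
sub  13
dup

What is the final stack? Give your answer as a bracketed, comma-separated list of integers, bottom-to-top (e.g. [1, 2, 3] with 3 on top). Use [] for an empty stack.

After 'push -8': [-8]
After 'neg': [8]
After 'neg': [-8]
After 'dup': [-8, -8]
After 'add': [-16]
After 'push 19': [-16, 19]
After 'push -3': [-16, 19, -3]
After 'mod': [-16, -2]
After 'sub': [-14]
After 'neg': [14]
After 'dup': [14, 14]
After 'sub': [0]
After 'push 13': [0, 13]
After 'dup': [0, 13, 13]

Answer: [0, 13, 13]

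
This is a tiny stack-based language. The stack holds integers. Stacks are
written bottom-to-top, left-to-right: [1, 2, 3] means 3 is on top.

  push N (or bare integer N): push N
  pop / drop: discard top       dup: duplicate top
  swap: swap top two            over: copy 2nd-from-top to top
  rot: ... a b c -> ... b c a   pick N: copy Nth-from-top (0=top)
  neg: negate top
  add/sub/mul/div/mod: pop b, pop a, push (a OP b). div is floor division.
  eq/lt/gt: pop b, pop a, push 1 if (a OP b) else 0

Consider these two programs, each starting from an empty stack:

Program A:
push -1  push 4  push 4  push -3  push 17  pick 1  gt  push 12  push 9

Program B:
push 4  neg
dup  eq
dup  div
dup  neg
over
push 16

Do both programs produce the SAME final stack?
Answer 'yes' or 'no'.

Answer: no

Derivation:
Program A trace:
  After 'push -1': [-1]
  After 'push 4': [-1, 4]
  After 'push 4': [-1, 4, 4]
  After 'push -3': [-1, 4, 4, -3]
  After 'push 17': [-1, 4, 4, -3, 17]
  After 'pick 1': [-1, 4, 4, -3, 17, -3]
  After 'gt': [-1, 4, 4, -3, 1]
  After 'push 12': [-1, 4, 4, -3, 1, 12]
  After 'push 9': [-1, 4, 4, -3, 1, 12, 9]
Program A final stack: [-1, 4, 4, -3, 1, 12, 9]

Program B trace:
  After 'push 4': [4]
  After 'neg': [-4]
  After 'dup': [-4, -4]
  After 'eq': [1]
  After 'dup': [1, 1]
  After 'div': [1]
  After 'dup': [1, 1]
  After 'neg': [1, -1]
  After 'over': [1, -1, 1]
  After 'push 16': [1, -1, 1, 16]
Program B final stack: [1, -1, 1, 16]
Same: no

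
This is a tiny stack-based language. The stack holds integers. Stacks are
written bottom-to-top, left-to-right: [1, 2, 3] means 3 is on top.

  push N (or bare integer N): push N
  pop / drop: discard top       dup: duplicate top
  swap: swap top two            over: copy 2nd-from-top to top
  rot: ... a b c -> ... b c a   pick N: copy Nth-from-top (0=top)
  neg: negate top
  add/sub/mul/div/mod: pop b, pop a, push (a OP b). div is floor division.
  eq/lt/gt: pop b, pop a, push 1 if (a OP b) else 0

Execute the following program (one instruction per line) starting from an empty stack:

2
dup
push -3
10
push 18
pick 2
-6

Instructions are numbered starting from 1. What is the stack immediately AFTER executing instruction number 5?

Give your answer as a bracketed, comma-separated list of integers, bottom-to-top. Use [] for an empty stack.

Answer: [2, 2, -3, 10, 18]

Derivation:
Step 1 ('2'): [2]
Step 2 ('dup'): [2, 2]
Step 3 ('push -3'): [2, 2, -3]
Step 4 ('10'): [2, 2, -3, 10]
Step 5 ('push 18'): [2, 2, -3, 10, 18]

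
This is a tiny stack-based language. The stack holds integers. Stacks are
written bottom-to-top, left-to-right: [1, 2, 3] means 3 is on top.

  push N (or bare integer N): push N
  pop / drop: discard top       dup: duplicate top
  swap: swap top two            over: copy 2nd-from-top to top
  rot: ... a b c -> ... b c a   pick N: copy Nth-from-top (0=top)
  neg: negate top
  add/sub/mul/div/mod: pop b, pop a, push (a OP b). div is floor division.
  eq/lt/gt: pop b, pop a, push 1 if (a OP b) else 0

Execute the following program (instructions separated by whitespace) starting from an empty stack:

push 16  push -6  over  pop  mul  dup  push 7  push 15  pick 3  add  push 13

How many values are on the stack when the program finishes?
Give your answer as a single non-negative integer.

Answer: 5

Derivation:
After 'push 16': stack = [16] (depth 1)
After 'push -6': stack = [16, -6] (depth 2)
After 'over': stack = [16, -6, 16] (depth 3)
After 'pop': stack = [16, -6] (depth 2)
After 'mul': stack = [-96] (depth 1)
After 'dup': stack = [-96, -96] (depth 2)
After 'push 7': stack = [-96, -96, 7] (depth 3)
After 'push 15': stack = [-96, -96, 7, 15] (depth 4)
After 'pick 3': stack = [-96, -96, 7, 15, -96] (depth 5)
After 'add': stack = [-96, -96, 7, -81] (depth 4)
After 'push 13': stack = [-96, -96, 7, -81, 13] (depth 5)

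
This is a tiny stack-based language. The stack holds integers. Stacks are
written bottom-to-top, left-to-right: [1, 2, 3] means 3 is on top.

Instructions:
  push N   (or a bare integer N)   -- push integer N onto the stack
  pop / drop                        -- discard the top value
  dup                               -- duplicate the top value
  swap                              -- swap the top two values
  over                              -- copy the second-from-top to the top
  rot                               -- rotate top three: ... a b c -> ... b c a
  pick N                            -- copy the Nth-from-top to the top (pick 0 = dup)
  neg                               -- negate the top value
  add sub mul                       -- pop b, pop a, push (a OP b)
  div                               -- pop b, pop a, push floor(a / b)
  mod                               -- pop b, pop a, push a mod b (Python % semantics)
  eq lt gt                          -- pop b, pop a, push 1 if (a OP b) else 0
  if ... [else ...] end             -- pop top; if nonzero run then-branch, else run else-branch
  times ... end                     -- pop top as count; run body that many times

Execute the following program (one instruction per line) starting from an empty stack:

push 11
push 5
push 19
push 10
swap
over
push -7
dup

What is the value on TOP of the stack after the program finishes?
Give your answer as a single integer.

Answer: -7

Derivation:
After 'push 11': [11]
After 'push 5': [11, 5]
After 'push 19': [11, 5, 19]
After 'push 10': [11, 5, 19, 10]
After 'swap': [11, 5, 10, 19]
After 'over': [11, 5, 10, 19, 10]
After 'push -7': [11, 5, 10, 19, 10, -7]
After 'dup': [11, 5, 10, 19, 10, -7, -7]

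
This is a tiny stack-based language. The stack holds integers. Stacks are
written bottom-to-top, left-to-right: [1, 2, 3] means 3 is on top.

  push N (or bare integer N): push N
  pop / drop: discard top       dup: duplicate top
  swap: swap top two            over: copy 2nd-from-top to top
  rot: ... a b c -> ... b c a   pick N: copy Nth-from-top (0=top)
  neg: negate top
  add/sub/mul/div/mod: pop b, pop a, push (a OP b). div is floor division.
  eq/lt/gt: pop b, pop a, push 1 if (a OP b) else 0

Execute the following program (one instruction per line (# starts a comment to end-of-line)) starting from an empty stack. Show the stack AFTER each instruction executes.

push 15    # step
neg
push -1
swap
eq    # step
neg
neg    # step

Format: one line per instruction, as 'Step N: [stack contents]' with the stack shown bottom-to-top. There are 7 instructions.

Step 1: [15]
Step 2: [-15]
Step 3: [-15, -1]
Step 4: [-1, -15]
Step 5: [0]
Step 6: [0]
Step 7: [0]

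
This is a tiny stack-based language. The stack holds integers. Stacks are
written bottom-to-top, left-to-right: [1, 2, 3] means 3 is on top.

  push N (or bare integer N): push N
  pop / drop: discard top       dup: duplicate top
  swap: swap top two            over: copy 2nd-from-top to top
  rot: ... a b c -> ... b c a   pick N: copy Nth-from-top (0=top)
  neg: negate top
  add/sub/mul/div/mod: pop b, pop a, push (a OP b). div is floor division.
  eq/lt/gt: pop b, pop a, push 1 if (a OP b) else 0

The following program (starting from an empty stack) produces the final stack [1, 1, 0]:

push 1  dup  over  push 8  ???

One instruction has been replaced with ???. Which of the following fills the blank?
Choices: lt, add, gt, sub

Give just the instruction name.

Stack before ???: [1, 1, 1, 8]
Stack after ???:  [1, 1, 0]
Checking each choice:
  lt: produces [1, 1, 1]
  add: produces [1, 1, 9]
  gt: MATCH
  sub: produces [1, 1, -7]


Answer: gt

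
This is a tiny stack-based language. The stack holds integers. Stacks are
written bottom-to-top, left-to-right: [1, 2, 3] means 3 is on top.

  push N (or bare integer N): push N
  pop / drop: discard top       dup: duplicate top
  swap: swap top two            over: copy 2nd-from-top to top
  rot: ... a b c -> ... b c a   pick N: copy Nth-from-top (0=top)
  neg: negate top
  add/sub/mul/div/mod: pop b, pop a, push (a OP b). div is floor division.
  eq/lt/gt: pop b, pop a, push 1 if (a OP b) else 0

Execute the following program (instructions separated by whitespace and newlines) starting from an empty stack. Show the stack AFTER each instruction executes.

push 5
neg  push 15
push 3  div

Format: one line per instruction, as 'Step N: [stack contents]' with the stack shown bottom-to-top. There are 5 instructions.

Step 1: [5]
Step 2: [-5]
Step 3: [-5, 15]
Step 4: [-5, 15, 3]
Step 5: [-5, 5]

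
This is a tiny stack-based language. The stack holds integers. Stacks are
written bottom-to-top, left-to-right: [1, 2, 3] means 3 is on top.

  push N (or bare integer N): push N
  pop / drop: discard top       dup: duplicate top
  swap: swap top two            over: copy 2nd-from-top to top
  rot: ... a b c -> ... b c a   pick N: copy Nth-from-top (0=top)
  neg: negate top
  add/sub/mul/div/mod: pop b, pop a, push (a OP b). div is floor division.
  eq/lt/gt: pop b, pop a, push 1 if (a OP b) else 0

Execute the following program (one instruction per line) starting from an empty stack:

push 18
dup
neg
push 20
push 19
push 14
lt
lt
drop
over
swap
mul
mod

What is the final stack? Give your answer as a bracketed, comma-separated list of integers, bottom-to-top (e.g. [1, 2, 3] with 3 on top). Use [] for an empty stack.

Answer: [-306]

Derivation:
After 'push 18': [18]
After 'dup': [18, 18]
After 'neg': [18, -18]
After 'push 20': [18, -18, 20]
After 'push 19': [18, -18, 20, 19]
After 'push 14': [18, -18, 20, 19, 14]
After 'lt': [18, -18, 20, 0]
After 'lt': [18, -18, 0]
After 'drop': [18, -18]
After 'over': [18, -18, 18]
After 'swap': [18, 18, -18]
After 'mul': [18, -324]
After 'mod': [-306]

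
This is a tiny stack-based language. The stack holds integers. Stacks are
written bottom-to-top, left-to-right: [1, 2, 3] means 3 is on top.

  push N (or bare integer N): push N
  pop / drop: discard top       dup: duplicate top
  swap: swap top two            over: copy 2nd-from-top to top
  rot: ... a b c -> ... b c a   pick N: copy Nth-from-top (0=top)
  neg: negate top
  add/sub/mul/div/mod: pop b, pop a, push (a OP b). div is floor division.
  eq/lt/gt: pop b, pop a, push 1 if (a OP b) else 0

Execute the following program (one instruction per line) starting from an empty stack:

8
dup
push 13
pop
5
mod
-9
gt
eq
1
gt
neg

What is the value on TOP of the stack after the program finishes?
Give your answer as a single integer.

After 'push 8': [8]
After 'dup': [8, 8]
After 'push 13': [8, 8, 13]
After 'pop': [8, 8]
After 'push 5': [8, 8, 5]
After 'mod': [8, 3]
After 'push -9': [8, 3, -9]
After 'gt': [8, 1]
After 'eq': [0]
After 'push 1': [0, 1]
After 'gt': [0]
After 'neg': [0]

Answer: 0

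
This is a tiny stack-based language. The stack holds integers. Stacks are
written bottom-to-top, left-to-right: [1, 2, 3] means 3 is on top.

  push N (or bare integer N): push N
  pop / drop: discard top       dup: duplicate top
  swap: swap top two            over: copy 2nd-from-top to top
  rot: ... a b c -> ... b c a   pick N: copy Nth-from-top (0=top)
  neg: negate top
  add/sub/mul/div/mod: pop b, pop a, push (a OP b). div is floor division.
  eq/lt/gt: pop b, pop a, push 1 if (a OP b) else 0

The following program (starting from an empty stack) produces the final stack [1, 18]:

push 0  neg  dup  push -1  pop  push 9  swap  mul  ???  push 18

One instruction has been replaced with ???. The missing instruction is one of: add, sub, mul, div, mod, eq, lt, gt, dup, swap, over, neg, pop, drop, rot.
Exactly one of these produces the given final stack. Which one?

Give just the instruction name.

Answer: eq

Derivation:
Stack before ???: [0, 0]
Stack after ???:  [1]
The instruction that transforms [0, 0] -> [1] is: eq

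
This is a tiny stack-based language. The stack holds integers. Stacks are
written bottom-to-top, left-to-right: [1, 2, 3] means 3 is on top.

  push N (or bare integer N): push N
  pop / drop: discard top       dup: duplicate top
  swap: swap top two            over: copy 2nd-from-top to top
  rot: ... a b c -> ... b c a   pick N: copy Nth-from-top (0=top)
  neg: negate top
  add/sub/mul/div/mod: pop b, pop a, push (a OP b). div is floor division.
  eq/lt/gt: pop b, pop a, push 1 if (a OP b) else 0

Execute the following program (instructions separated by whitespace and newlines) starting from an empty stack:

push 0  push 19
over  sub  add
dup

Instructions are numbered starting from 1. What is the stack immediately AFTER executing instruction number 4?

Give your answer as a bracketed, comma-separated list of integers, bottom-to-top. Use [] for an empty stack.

Step 1 ('push 0'): [0]
Step 2 ('push 19'): [0, 19]
Step 3 ('over'): [0, 19, 0]
Step 4 ('sub'): [0, 19]

Answer: [0, 19]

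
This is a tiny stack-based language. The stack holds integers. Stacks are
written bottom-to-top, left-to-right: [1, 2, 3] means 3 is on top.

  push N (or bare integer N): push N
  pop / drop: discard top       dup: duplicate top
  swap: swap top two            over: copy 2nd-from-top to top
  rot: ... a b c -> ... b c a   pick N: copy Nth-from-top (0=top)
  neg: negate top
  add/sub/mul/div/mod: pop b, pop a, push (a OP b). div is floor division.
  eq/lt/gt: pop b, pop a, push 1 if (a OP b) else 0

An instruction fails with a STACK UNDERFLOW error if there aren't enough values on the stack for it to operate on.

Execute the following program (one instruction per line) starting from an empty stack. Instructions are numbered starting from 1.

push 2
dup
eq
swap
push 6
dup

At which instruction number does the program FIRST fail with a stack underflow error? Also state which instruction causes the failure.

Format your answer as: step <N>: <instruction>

Step 1 ('push 2'): stack = [2], depth = 1
Step 2 ('dup'): stack = [2, 2], depth = 2
Step 3 ('eq'): stack = [1], depth = 1
Step 4 ('swap'): needs 2 value(s) but depth is 1 — STACK UNDERFLOW

Answer: step 4: swap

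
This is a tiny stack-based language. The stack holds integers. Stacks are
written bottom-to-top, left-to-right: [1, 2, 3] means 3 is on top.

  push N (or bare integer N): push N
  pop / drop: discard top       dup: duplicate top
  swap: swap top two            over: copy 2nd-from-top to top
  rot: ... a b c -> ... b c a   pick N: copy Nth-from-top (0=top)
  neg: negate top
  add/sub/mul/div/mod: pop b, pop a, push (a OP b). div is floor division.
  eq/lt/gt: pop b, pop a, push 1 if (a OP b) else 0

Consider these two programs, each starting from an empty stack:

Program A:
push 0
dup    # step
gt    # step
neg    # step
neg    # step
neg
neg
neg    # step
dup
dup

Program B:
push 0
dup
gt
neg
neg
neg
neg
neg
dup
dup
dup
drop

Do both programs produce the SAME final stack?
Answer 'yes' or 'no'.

Program A trace:
  After 'push 0': [0]
  After 'dup': [0, 0]
  After 'gt': [0]
  After 'neg': [0]
  After 'neg': [0]
  After 'neg': [0]
  After 'neg': [0]
  After 'neg': [0]
  After 'dup': [0, 0]
  After 'dup': [0, 0, 0]
Program A final stack: [0, 0, 0]

Program B trace:
  After 'push 0': [0]
  After 'dup': [0, 0]
  After 'gt': [0]
  After 'neg': [0]
  After 'neg': [0]
  After 'neg': [0]
  After 'neg': [0]
  After 'neg': [0]
  After 'dup': [0, 0]
  After 'dup': [0, 0, 0]
  After 'dup': [0, 0, 0, 0]
  After 'drop': [0, 0, 0]
Program B final stack: [0, 0, 0]
Same: yes

Answer: yes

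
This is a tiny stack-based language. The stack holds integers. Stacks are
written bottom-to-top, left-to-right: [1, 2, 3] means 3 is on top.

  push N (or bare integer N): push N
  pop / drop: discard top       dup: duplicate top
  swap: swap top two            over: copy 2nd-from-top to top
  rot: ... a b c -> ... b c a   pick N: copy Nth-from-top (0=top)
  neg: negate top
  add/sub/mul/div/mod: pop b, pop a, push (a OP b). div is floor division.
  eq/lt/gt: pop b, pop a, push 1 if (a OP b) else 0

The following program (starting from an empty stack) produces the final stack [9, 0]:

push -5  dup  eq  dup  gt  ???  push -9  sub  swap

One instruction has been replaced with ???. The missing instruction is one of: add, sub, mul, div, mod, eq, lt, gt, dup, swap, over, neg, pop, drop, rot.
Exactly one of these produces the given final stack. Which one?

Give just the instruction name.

Answer: dup

Derivation:
Stack before ???: [0]
Stack after ???:  [0, 0]
The instruction that transforms [0] -> [0, 0] is: dup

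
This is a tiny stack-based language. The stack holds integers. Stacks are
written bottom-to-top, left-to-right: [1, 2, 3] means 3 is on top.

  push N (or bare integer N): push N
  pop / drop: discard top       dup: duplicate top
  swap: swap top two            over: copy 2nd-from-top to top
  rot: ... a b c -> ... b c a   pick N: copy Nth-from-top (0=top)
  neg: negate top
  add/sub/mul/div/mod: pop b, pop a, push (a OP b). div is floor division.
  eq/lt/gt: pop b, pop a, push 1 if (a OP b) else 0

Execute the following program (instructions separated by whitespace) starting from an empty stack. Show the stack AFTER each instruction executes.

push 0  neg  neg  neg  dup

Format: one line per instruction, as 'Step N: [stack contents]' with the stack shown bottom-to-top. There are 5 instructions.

Step 1: [0]
Step 2: [0]
Step 3: [0]
Step 4: [0]
Step 5: [0, 0]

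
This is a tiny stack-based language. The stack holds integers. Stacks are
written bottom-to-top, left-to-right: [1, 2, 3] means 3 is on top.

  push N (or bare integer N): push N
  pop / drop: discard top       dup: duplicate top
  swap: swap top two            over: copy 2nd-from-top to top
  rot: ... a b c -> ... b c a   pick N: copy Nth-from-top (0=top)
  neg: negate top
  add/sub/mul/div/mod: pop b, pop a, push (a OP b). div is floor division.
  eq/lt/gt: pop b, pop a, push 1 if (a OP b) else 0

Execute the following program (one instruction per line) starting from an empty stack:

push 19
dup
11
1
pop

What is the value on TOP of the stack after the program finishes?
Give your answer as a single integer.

After 'push 19': [19]
After 'dup': [19, 19]
After 'push 11': [19, 19, 11]
After 'push 1': [19, 19, 11, 1]
After 'pop': [19, 19, 11]

Answer: 11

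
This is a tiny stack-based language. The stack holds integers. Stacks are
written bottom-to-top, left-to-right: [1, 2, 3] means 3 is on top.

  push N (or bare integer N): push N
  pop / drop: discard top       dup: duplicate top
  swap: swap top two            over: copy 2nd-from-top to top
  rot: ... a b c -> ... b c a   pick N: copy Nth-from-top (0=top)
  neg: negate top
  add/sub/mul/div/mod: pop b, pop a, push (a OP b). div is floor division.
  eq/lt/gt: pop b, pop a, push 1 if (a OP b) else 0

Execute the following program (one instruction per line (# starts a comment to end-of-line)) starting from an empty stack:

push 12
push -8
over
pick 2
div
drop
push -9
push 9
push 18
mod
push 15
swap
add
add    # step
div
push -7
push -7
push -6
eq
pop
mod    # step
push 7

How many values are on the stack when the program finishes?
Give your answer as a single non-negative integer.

After 'push 12': stack = [12] (depth 1)
After 'push -8': stack = [12, -8] (depth 2)
After 'over': stack = [12, -8, 12] (depth 3)
After 'pick 2': stack = [12, -8, 12, 12] (depth 4)
After 'div': stack = [12, -8, 1] (depth 3)
After 'drop': stack = [12, -8] (depth 2)
After 'push -9': stack = [12, -8, -9] (depth 3)
After 'push 9': stack = [12, -8, -9, 9] (depth 4)
After 'push 18': stack = [12, -8, -9, 9, 18] (depth 5)
After 'mod': stack = [12, -8, -9, 9] (depth 4)
  ...
After 'add': stack = [12, -8, -9, 24] (depth 4)
After 'add': stack = [12, -8, 15] (depth 3)
After 'div': stack = [12, -1] (depth 2)
After 'push -7': stack = [12, -1, -7] (depth 3)
After 'push -7': stack = [12, -1, -7, -7] (depth 4)
After 'push -6': stack = [12, -1, -7, -7, -6] (depth 5)
After 'eq': stack = [12, -1, -7, 0] (depth 4)
After 'pop': stack = [12, -1, -7] (depth 3)
After 'mod': stack = [12, -1] (depth 2)
After 'push 7': stack = [12, -1, 7] (depth 3)

Answer: 3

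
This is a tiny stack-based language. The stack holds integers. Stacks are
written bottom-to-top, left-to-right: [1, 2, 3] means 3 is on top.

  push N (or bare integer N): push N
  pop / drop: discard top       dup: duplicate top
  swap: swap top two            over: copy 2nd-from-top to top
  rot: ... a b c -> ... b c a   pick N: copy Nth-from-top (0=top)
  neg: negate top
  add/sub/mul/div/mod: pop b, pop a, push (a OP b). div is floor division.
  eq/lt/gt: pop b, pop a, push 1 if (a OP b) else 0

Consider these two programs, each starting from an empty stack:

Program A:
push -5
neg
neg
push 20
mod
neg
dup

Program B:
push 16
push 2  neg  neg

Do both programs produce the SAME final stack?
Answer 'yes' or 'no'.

Answer: no

Derivation:
Program A trace:
  After 'push -5': [-5]
  After 'neg': [5]
  After 'neg': [-5]
  After 'push 20': [-5, 20]
  After 'mod': [15]
  After 'neg': [-15]
  After 'dup': [-15, -15]
Program A final stack: [-15, -15]

Program B trace:
  After 'push 16': [16]
  After 'push 2': [16, 2]
  After 'neg': [16, -2]
  After 'neg': [16, 2]
Program B final stack: [16, 2]
Same: no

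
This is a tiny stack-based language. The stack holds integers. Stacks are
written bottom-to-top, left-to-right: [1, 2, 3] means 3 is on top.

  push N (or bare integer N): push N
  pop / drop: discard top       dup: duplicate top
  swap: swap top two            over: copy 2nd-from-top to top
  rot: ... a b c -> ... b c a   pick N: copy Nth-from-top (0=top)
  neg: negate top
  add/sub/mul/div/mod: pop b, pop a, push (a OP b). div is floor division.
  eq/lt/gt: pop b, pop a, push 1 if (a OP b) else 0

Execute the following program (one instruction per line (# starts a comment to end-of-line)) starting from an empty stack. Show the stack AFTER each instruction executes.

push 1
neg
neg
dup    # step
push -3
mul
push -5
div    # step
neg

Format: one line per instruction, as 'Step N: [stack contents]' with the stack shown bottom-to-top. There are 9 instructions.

Step 1: [1]
Step 2: [-1]
Step 3: [1]
Step 4: [1, 1]
Step 5: [1, 1, -3]
Step 6: [1, -3]
Step 7: [1, -3, -5]
Step 8: [1, 0]
Step 9: [1, 0]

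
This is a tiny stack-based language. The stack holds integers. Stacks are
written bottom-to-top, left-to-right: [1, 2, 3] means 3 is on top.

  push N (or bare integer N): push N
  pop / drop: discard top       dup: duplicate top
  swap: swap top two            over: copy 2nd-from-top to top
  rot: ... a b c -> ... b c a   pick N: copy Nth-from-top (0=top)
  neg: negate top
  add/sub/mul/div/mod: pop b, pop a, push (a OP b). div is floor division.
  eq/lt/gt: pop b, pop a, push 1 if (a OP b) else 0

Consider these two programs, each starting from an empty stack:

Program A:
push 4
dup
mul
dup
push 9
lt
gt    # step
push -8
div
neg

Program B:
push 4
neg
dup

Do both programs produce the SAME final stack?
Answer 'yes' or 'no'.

Answer: no

Derivation:
Program A trace:
  After 'push 4': [4]
  After 'dup': [4, 4]
  After 'mul': [16]
  After 'dup': [16, 16]
  After 'push 9': [16, 16, 9]
  After 'lt': [16, 0]
  After 'gt': [1]
  After 'push -8': [1, -8]
  After 'div': [-1]
  After 'neg': [1]
Program A final stack: [1]

Program B trace:
  After 'push 4': [4]
  After 'neg': [-4]
  After 'dup': [-4, -4]
Program B final stack: [-4, -4]
Same: no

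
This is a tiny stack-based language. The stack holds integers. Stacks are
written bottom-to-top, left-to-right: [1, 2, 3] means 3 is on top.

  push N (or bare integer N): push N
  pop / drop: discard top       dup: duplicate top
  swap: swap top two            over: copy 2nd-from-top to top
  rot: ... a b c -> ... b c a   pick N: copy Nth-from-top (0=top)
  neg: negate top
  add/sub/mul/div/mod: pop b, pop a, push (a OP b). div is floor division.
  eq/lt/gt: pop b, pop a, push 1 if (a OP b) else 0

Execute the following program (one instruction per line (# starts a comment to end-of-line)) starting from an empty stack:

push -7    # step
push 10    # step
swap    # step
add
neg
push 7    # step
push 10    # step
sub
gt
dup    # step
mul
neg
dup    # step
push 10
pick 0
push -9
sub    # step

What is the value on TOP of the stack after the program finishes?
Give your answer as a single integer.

After 'push -7': [-7]
After 'push 10': [-7, 10]
After 'swap': [10, -7]
After 'add': [3]
After 'neg': [-3]
After 'push 7': [-3, 7]
After 'push 10': [-3, 7, 10]
After 'sub': [-3, -3]
After 'gt': [0]
After 'dup': [0, 0]
After 'mul': [0]
After 'neg': [0]
After 'dup': [0, 0]
After 'push 10': [0, 0, 10]
After 'pick 0': [0, 0, 10, 10]
After 'push -9': [0, 0, 10, 10, -9]
After 'sub': [0, 0, 10, 19]

Answer: 19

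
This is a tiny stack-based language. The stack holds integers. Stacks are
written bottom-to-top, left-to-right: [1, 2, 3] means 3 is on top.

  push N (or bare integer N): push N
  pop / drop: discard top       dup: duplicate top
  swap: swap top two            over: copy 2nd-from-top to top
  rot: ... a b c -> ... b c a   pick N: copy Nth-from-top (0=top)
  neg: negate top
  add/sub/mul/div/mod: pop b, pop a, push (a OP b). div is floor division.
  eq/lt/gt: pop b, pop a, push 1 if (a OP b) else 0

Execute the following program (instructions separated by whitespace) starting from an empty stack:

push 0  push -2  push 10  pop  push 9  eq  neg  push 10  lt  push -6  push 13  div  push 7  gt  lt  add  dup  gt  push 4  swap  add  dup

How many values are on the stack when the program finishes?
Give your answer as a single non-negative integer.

After 'push 0': stack = [0] (depth 1)
After 'push -2': stack = [0, -2] (depth 2)
After 'push 10': stack = [0, -2, 10] (depth 3)
After 'pop': stack = [0, -2] (depth 2)
After 'push 9': stack = [0, -2, 9] (depth 3)
After 'eq': stack = [0, 0] (depth 2)
After 'neg': stack = [0, 0] (depth 2)
After 'push 10': stack = [0, 0, 10] (depth 3)
After 'lt': stack = [0, 1] (depth 2)
After 'push -6': stack = [0, 1, -6] (depth 3)
  ...
After 'push 7': stack = [0, 1, -1, 7] (depth 4)
After 'gt': stack = [0, 1, 0] (depth 3)
After 'lt': stack = [0, 0] (depth 2)
After 'add': stack = [0] (depth 1)
After 'dup': stack = [0, 0] (depth 2)
After 'gt': stack = [0] (depth 1)
After 'push 4': stack = [0, 4] (depth 2)
After 'swap': stack = [4, 0] (depth 2)
After 'add': stack = [4] (depth 1)
After 'dup': stack = [4, 4] (depth 2)

Answer: 2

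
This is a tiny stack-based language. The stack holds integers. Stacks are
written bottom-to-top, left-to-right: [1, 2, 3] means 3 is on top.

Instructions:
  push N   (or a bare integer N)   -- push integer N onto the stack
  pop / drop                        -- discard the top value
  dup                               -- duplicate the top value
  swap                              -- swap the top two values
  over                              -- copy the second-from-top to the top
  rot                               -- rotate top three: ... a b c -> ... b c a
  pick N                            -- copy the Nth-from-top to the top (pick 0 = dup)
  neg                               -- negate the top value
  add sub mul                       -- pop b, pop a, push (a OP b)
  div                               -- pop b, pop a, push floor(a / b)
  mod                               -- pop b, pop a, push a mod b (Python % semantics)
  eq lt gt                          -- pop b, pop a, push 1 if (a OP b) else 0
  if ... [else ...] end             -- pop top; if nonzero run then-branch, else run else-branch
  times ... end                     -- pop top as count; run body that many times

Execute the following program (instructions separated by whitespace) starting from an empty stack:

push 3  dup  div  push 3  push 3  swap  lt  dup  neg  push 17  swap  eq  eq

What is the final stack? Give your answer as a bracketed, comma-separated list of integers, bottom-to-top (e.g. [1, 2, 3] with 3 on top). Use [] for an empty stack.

After 'push 3': [3]
After 'dup': [3, 3]
After 'div': [1]
After 'push 3': [1, 3]
After 'push 3': [1, 3, 3]
After 'swap': [1, 3, 3]
After 'lt': [1, 0]
After 'dup': [1, 0, 0]
After 'neg': [1, 0, 0]
After 'push 17': [1, 0, 0, 17]
After 'swap': [1, 0, 17, 0]
After 'eq': [1, 0, 0]
After 'eq': [1, 1]

Answer: [1, 1]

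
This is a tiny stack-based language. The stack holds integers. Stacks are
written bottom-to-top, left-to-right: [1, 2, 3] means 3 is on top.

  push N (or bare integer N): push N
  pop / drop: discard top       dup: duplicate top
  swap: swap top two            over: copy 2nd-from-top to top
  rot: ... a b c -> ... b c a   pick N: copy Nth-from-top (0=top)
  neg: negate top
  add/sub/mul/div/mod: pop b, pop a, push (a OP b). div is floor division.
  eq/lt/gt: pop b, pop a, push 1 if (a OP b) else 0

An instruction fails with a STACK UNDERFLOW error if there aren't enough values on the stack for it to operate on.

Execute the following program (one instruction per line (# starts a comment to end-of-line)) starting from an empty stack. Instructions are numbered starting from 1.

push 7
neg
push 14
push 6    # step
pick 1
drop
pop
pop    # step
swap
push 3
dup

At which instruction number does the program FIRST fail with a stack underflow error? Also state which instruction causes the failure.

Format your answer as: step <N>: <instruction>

Step 1 ('push 7'): stack = [7], depth = 1
Step 2 ('neg'): stack = [-7], depth = 1
Step 3 ('push 14'): stack = [-7, 14], depth = 2
Step 4 ('push 6'): stack = [-7, 14, 6], depth = 3
Step 5 ('pick 1'): stack = [-7, 14, 6, 14], depth = 4
Step 6 ('drop'): stack = [-7, 14, 6], depth = 3
Step 7 ('pop'): stack = [-7, 14], depth = 2
Step 8 ('pop'): stack = [-7], depth = 1
Step 9 ('swap'): needs 2 value(s) but depth is 1 — STACK UNDERFLOW

Answer: step 9: swap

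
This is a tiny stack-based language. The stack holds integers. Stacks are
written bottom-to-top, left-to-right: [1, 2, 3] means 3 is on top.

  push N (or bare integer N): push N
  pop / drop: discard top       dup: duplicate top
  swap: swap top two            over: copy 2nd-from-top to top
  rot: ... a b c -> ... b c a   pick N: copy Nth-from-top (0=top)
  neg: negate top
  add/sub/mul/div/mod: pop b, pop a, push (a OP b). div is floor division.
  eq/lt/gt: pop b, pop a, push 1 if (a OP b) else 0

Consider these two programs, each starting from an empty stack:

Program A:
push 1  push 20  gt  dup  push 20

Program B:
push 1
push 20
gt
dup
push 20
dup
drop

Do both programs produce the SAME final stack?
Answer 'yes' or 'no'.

Answer: yes

Derivation:
Program A trace:
  After 'push 1': [1]
  After 'push 20': [1, 20]
  After 'gt': [0]
  After 'dup': [0, 0]
  After 'push 20': [0, 0, 20]
Program A final stack: [0, 0, 20]

Program B trace:
  After 'push 1': [1]
  After 'push 20': [1, 20]
  After 'gt': [0]
  After 'dup': [0, 0]
  After 'push 20': [0, 0, 20]
  After 'dup': [0, 0, 20, 20]
  After 'drop': [0, 0, 20]
Program B final stack: [0, 0, 20]
Same: yes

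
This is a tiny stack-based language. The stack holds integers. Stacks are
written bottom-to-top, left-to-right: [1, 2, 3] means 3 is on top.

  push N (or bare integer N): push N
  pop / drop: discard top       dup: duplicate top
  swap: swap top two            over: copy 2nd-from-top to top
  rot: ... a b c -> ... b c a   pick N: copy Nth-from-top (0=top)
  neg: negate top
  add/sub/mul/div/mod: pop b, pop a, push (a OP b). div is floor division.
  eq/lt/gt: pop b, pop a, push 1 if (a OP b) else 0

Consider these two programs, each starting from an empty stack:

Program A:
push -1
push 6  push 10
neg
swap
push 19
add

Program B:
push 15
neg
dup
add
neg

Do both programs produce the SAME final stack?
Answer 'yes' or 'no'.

Program A trace:
  After 'push -1': [-1]
  After 'push 6': [-1, 6]
  After 'push 10': [-1, 6, 10]
  After 'neg': [-1, 6, -10]
  After 'swap': [-1, -10, 6]
  After 'push 19': [-1, -10, 6, 19]
  After 'add': [-1, -10, 25]
Program A final stack: [-1, -10, 25]

Program B trace:
  After 'push 15': [15]
  After 'neg': [-15]
  After 'dup': [-15, -15]
  After 'add': [-30]
  After 'neg': [30]
Program B final stack: [30]
Same: no

Answer: no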